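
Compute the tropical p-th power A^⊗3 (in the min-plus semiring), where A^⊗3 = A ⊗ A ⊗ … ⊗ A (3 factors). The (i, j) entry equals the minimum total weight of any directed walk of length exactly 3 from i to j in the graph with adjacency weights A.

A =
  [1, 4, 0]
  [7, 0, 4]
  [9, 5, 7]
A^⊗3 =
  [3, 4, 2]
  [7, 0, 4]
  [11, 5, 9]

Each entry (A^⊗3)_ij equals the minimum over all length-3 walks i = v_0 → v_1 → … → v_3 = j of Σ_t A[v_t][v_{t+1}]. For example, for (i, j) = (0, 2) we minimise over 9 possible intermediate vertex sequences; the minimum is 2, attained along the walk 0 → 0 → 0 → 2.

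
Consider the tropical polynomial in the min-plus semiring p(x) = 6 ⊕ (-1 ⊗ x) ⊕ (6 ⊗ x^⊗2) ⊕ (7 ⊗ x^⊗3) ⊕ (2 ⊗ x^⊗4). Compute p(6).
p(6) = 5

A tropical monomial a ⊗ x^⊗i evaluates to a + i · x. Evaluating each term at x = 6:
  Term 0 contributes 6 + 0 · 6 = 6
  Term 1 contributes -1 + 1 · 6 = 5
  Term 2 contributes 6 + 2 · 6 = 18
  Term 3 contributes 7 + 3 · 6 = 25
  Term 4 contributes 2 + 4 · 6 = 26
p(6) = ⊕ of these = min[6, 5, 18, 25, 26] = 5.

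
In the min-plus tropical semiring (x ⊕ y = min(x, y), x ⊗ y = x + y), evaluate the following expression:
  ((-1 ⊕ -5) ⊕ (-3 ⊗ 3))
((-1 ⊕ -5) ⊕ (-3 ⊗ 3)) = -5

Expand innermost to outermost. Recall ⊕ takes the minimum of its arguments and ⊗ takes their sum. Working out the expression ((-1 ⊕ -5) ⊕ (-3 ⊗ 3)) gives -5.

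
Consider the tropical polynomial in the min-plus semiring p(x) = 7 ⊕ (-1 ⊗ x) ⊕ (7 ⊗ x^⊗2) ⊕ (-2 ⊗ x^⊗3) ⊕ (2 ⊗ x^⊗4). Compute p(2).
p(2) = 1

A tropical monomial a ⊗ x^⊗i evaluates to a + i · x. Evaluating each term at x = 2:
  Term 0 contributes 7 + 0 · 2 = 7
  Term 1 contributes -1 + 1 · 2 = 1
  Term 2 contributes 7 + 2 · 2 = 11
  Term 3 contributes -2 + 3 · 2 = 4
  Term 4 contributes 2 + 4 · 2 = 10
p(2) = ⊕ of these = min[7, 1, 11, 4, 10] = 1.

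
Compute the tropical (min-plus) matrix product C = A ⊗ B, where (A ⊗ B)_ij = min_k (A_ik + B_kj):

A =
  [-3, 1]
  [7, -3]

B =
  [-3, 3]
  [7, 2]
A ⊗ B =
  [-6, 0]
  [4, -1]

Apply the min-plus product entry-by-entry:
  C[0][0] = min over k of (A[0][0] + B[0][0] = -3 + -3 = -6, A[0][1] + B[1][0] = 1 + 7 = 8) = -6 (attained at k = 0)
  C[0][1] = min over k of (A[0][0] + B[0][1] = -3 + 3 = 0, A[0][1] + B[1][1] = 1 + 2 = 3) = 0 (attained at k = 0)
  C[1][0] = min over k of (A[1][0] + B[0][0] = 7 + -3 = 4, A[1][1] + B[1][0] = -3 + 7 = 4) = 4 (attained at k = 0)
  C[1][1] = min over k of (A[1][0] + B[0][1] = 7 + 3 = 10, A[1][1] + B[1][1] = -3 + 2 = -1) = -1 (attained at k = 1)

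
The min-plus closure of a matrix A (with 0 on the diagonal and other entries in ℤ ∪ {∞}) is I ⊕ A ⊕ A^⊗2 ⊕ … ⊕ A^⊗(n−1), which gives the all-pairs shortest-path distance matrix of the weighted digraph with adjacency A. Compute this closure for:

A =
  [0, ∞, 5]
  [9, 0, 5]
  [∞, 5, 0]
Closure =
  [0, 10, 5]
  [9, 0, 5]
  [14, 5, 0]

This is the Floyd-Warshall all-pairs shortest-path computation. For each intermediate vertex k = 0, 1, …, 2, update dist[i][j] ← min(dist[i][j], dist[i][k] + dist[k][j]). The final matrix gives, for each (i, j), the minimum total weight of any directed path from i to j (possibly empty when i = j).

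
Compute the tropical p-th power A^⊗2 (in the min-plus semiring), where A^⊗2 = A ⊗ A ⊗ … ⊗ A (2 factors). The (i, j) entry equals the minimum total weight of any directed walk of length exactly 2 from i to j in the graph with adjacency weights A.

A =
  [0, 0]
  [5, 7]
A^⊗2 =
  [0, 0]
  [5, 5]

Each entry (A^⊗2)_ij equals the minimum over all length-2 walks i = v_0 → v_1 → … → v_2 = j of Σ_t A[v_t][v_{t+1}]. For example, for (i, j) = (0, 1) we minimise over 2 possible intermediate vertex sequences; the minimum is 0, attained along the walk 0 → 0 → 1.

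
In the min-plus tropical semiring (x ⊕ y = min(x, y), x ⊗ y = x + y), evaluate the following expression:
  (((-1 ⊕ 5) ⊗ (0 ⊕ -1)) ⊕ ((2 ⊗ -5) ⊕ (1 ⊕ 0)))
(((-1 ⊕ 5) ⊗ (0 ⊕ -1)) ⊕ ((2 ⊗ -5) ⊕ (1 ⊕ 0))) = -3

Expand innermost to outermost. Recall ⊕ takes the minimum of its arguments and ⊗ takes their sum. Working out the expression (((-1 ⊕ 5) ⊗ (0 ⊕ -1)) ⊕ ((2 ⊗ -5) ⊕ (1 ⊕ 0))) gives -3.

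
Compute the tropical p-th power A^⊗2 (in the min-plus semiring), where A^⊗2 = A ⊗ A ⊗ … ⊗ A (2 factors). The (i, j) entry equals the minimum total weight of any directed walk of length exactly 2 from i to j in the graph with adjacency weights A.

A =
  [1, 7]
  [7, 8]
A^⊗2 =
  [2, 8]
  [8, 14]

Each entry (A^⊗2)_ij equals the minimum over all length-2 walks i = v_0 → v_1 → … → v_2 = j of Σ_t A[v_t][v_{t+1}]. For example, for (i, j) = (0, 1) we minimise over 2 possible intermediate vertex sequences; the minimum is 8, attained along the walk 0 → 0 → 1.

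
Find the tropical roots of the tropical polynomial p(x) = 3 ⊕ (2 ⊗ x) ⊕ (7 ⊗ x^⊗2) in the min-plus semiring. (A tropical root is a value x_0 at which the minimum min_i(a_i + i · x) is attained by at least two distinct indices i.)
Roots: {-5, 1}

Each tropical root is a break point of the lower envelope of the lines y = a_i + i · x (there are 3 lines, with slopes 0, 1, ..., 2). Only the lines that attain the minimum somewhere contribute to roots; other lines are dominated. Here the surviving (envelope) indices are i = 2, i = 1, i = 0.
Intersections between consecutive envelope lines give the roots: for adjacent envelope indices i < j the intersection is x = (a_i − a_j) / (j − i). Reading off the sorted break points: {-5, 1}.
Verification: at each break x_0, at least two indices attain the minimum of min_i(a_i + i · x_0).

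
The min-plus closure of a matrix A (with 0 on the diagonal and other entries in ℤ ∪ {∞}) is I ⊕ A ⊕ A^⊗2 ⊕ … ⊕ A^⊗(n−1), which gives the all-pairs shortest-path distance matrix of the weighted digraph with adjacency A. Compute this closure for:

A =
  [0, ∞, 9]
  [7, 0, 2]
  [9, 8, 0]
Closure =
  [0, 17, 9]
  [7, 0, 2]
  [9, 8, 0]

This is the Floyd-Warshall all-pairs shortest-path computation. For each intermediate vertex k = 0, 1, …, 2, update dist[i][j] ← min(dist[i][j], dist[i][k] + dist[k][j]). The final matrix gives, for each (i, j), the minimum total weight of any directed path from i to j (possibly empty when i = j).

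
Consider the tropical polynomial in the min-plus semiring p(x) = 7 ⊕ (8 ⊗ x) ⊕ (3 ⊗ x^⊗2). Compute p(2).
p(2) = 7

A tropical monomial a ⊗ x^⊗i evaluates to a + i · x. Evaluating each term at x = 2:
  Term 0 contributes 7 + 0 · 2 = 7
  Term 1 contributes 8 + 1 · 2 = 10
  Term 2 contributes 3 + 2 · 2 = 7
p(2) = ⊕ of these = min[7, 10, 7] = 7.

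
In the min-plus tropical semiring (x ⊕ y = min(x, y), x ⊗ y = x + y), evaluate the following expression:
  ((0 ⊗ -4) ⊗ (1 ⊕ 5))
((0 ⊗ -4) ⊗ (1 ⊕ 5)) = -3

Expand innermost to outermost. Recall ⊕ takes the minimum of its arguments and ⊗ takes their sum. Working out the expression ((0 ⊗ -4) ⊗ (1 ⊕ 5)) gives -3.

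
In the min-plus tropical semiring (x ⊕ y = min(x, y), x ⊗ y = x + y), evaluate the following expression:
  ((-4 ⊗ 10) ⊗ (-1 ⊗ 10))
((-4 ⊗ 10) ⊗ (-1 ⊗ 10)) = 15

Expand innermost to outermost. Recall ⊕ takes the minimum of its arguments and ⊗ takes their sum. Working out the expression ((-4 ⊗ 10) ⊗ (-1 ⊗ 10)) gives 15.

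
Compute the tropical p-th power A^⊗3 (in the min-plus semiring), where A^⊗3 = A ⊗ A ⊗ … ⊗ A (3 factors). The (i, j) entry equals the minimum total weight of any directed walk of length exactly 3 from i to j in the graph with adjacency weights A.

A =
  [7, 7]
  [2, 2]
A^⊗3 =
  [11, 11]
  [6, 6]

Each entry (A^⊗3)_ij equals the minimum over all length-3 walks i = v_0 → v_1 → … → v_3 = j of Σ_t A[v_t][v_{t+1}]. For example, for (i, j) = (0, 1) we minimise over 4 possible intermediate vertex sequences; the minimum is 11, attained along the walk 0 → 1 → 1 → 1.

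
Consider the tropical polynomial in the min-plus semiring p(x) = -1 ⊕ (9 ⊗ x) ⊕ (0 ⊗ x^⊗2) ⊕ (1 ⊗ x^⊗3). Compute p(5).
p(5) = -1

A tropical monomial a ⊗ x^⊗i evaluates to a + i · x. Evaluating each term at x = 5:
  Term 0 contributes -1 + 0 · 5 = -1
  Term 1 contributes 9 + 1 · 5 = 14
  Term 2 contributes 0 + 2 · 5 = 10
  Term 3 contributes 1 + 3 · 5 = 16
p(5) = ⊕ of these = min[-1, 14, 10, 16] = -1.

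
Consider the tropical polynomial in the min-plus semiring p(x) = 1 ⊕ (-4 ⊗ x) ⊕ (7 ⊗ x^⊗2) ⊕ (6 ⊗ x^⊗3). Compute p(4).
p(4) = 0

A tropical monomial a ⊗ x^⊗i evaluates to a + i · x. Evaluating each term at x = 4:
  Term 0 contributes 1 + 0 · 4 = 1
  Term 1 contributes -4 + 1 · 4 = 0
  Term 2 contributes 7 + 2 · 4 = 15
  Term 3 contributes 6 + 3 · 4 = 18
p(4) = ⊕ of these = min[1, 0, 15, 18] = 0.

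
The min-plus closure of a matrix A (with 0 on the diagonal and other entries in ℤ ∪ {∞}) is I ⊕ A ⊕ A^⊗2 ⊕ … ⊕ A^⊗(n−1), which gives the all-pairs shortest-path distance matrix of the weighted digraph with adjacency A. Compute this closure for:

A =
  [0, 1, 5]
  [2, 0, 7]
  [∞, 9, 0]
Closure =
  [0, 1, 5]
  [2, 0, 7]
  [11, 9, 0]

This is the Floyd-Warshall all-pairs shortest-path computation. For each intermediate vertex k = 0, 1, …, 2, update dist[i][j] ← min(dist[i][j], dist[i][k] + dist[k][j]). The final matrix gives, for each (i, j), the minimum total weight of any directed path from i to j (possibly empty when i = j).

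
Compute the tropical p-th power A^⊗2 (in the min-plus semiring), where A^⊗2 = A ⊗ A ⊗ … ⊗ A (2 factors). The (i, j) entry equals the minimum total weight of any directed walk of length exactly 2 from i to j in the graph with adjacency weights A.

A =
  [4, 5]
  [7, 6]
A^⊗2 =
  [8, 9]
  [11, 12]

Each entry (A^⊗2)_ij equals the minimum over all length-2 walks i = v_0 → v_1 → … → v_2 = j of Σ_t A[v_t][v_{t+1}]. For example, for (i, j) = (0, 1) we minimise over 2 possible intermediate vertex sequences; the minimum is 9, attained along the walk 0 → 0 → 1.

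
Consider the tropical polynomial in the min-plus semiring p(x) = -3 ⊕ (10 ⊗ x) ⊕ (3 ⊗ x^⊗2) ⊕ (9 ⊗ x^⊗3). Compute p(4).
p(4) = -3

A tropical monomial a ⊗ x^⊗i evaluates to a + i · x. Evaluating each term at x = 4:
  Term 0 contributes -3 + 0 · 4 = -3
  Term 1 contributes 10 + 1 · 4 = 14
  Term 2 contributes 3 + 2 · 4 = 11
  Term 3 contributes 9 + 3 · 4 = 21
p(4) = ⊕ of these = min[-3, 14, 11, 21] = -3.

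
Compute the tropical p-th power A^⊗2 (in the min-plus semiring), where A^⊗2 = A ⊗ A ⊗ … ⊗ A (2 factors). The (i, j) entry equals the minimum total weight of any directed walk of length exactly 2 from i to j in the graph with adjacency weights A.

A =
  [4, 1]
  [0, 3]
A^⊗2 =
  [1, 4]
  [3, 1]

Each entry (A^⊗2)_ij equals the minimum over all length-2 walks i = v_0 → v_1 → … → v_2 = j of Σ_t A[v_t][v_{t+1}]. For example, for (i, j) = (0, 1) we minimise over 2 possible intermediate vertex sequences; the minimum is 4, attained along the walk 0 → 1 → 1.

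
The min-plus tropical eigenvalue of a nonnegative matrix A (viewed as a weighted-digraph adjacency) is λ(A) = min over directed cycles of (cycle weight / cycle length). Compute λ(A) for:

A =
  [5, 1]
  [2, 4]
λ(A) = 3/2

Enumerate directed cycles and compute their means (weight / length). Sample:
  cycle 0 → 0: weight = 5, length = 1, mean = 5/1 ≈ 5.000
  cycle 1 → 1: weight = 4, length = 1, mean = 4/1 ≈ 4.000
  cycle 0 → 1 → 0: weight = 3, length = 2, mean = 3/2 ≈ 1.500
  cycle 1 → 0 → 1: weight = 3, length = 2, mean = 3/2 ≈ 1.500
Minimum mean = 1.500, attained e.g. along the cycle 0 → 1 → 0 with weight 3 and length 2. So λ(A) = 3/2 = 3/2.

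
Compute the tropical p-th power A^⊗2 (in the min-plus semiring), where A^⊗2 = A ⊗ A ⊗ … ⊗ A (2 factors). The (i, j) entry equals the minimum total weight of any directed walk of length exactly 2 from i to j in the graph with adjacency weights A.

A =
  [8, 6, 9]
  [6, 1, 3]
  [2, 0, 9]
A^⊗2 =
  [11, 7, 9]
  [5, 2, 4]
  [6, 1, 3]

Each entry (A^⊗2)_ij equals the minimum over all length-2 walks i = v_0 → v_1 → … → v_2 = j of Σ_t A[v_t][v_{t+1}]. For example, for (i, j) = (0, 2) we minimise over 3 possible intermediate vertex sequences; the minimum is 9, attained along the walk 0 → 1 → 2.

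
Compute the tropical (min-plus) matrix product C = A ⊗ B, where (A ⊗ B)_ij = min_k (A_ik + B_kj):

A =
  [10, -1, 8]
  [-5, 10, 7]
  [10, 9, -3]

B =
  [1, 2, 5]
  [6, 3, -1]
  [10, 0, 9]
A ⊗ B =
  [5, 2, -2]
  [-4, -3, 0]
  [7, -3, 6]

Apply the min-plus product entry-by-entry:
  C[0][0] = min over k of (A[0][0] + B[0][0] = 10 + 1 = 11, A[0][1] + B[1][0] = -1 + 6 = 5, A[0][2] + B[2][0] = 8 + 10 = 18) = 5 (attained at k = 1)
  C[0][1] = min over k of (A[0][0] + B[0][1] = 10 + 2 = 12, A[0][1] + B[1][1] = -1 + 3 = 2, A[0][2] + B[2][1] = 8 + 0 = 8) = 2 (attained at k = 1)
  C[0][2] = min over k of (A[0][0] + B[0][2] = 10 + 5 = 15, A[0][1] + B[1][2] = -1 + -1 = -2, A[0][2] + B[2][2] = 8 + 9 = 17) = -2 (attained at k = 1)
  C[1][0] = min over k of (A[1][0] + B[0][0] = -5 + 1 = -4, A[1][1] + B[1][0] = 10 + 6 = 16, A[1][2] + B[2][0] = 7 + 10 = 17) = -4 (attained at k = 0)
  C[1][1] = min over k of (A[1][0] + B[0][1] = -5 + 2 = -3, A[1][1] + B[1][1] = 10 + 3 = 13, A[1][2] + B[2][1] = 7 + 0 = 7) = -3 (attained at k = 0)
  C[1][2] = min over k of (A[1][0] + B[0][2] = -5 + 5 = 0, A[1][1] + B[1][2] = 10 + -1 = 9, A[1][2] + B[2][2] = 7 + 9 = 16) = 0 (attained at k = 0)
  C[2][0] = min over k of (A[2][0] + B[0][0] = 10 + 1 = 11, A[2][1] + B[1][0] = 9 + 6 = 15, A[2][2] + B[2][0] = -3 + 10 = 7) = 7 (attained at k = 2)
  C[2][1] = min over k of (A[2][0] + B[0][1] = 10 + 2 = 12, A[2][1] + B[1][1] = 9 + 3 = 12, A[2][2] + B[2][1] = -3 + 0 = -3) = -3 (attained at k = 2)
  C[2][2] = min over k of (A[2][0] + B[0][2] = 10 + 5 = 15, A[2][1] + B[1][2] = 9 + -1 = 8, A[2][2] + B[2][2] = -3 + 9 = 6) = 6 (attained at k = 2)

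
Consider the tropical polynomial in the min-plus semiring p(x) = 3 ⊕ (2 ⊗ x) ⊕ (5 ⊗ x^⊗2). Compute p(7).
p(7) = 3

A tropical monomial a ⊗ x^⊗i evaluates to a + i · x. Evaluating each term at x = 7:
  Term 0 contributes 3 + 0 · 7 = 3
  Term 1 contributes 2 + 1 · 7 = 9
  Term 2 contributes 5 + 2 · 7 = 19
p(7) = ⊕ of these = min[3, 9, 19] = 3.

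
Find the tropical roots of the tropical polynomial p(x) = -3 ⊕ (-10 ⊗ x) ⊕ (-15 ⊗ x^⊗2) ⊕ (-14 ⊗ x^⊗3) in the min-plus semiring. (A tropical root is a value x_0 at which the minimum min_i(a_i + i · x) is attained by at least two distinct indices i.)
Roots: {-1, 5, 7}

Each tropical root is a break point of the lower envelope of the lines y = a_i + i · x (there are 4 lines, with slopes 0, 1, ..., 3). Only the lines that attain the minimum somewhere contribute to roots; other lines are dominated. Here the surviving (envelope) indices are i = 3, i = 2, i = 1, i = 0.
Intersections between consecutive envelope lines give the roots: for adjacent envelope indices i < j the intersection is x = (a_i − a_j) / (j − i). Reading off the sorted break points: {-1, 5, 7}.
Verification: at each break x_0, at least two indices attain the minimum of min_i(a_i + i · x_0).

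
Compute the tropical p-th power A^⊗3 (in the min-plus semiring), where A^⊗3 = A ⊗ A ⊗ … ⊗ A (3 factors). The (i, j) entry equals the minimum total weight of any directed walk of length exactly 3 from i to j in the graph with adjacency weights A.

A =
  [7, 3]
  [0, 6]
A^⊗3 =
  [9, 6]
  [3, 9]

Each entry (A^⊗3)_ij equals the minimum over all length-3 walks i = v_0 → v_1 → … → v_3 = j of Σ_t A[v_t][v_{t+1}]. For example, for (i, j) = (0, 1) we minimise over 4 possible intermediate vertex sequences; the minimum is 6, attained along the walk 0 → 1 → 0 → 1.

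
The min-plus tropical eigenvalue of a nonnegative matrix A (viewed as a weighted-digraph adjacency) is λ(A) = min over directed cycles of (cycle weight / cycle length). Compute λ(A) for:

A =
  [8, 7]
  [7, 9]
λ(A) = 7

Enumerate directed cycles and compute their means (weight / length). Sample:
  cycle 0 → 0: weight = 8, length = 1, mean = 8/1 ≈ 8.000
  cycle 1 → 1: weight = 9, length = 1, mean = 9/1 ≈ 9.000
  cycle 0 → 1 → 0: weight = 14, length = 2, mean = 14/2 ≈ 7.000
  cycle 1 → 0 → 1: weight = 14, length = 2, mean = 14/2 ≈ 7.000
Minimum mean = 7.000, attained e.g. along the cycle 0 → 1 → 0 with weight 14 and length 2. So λ(A) = 14/2 = 7.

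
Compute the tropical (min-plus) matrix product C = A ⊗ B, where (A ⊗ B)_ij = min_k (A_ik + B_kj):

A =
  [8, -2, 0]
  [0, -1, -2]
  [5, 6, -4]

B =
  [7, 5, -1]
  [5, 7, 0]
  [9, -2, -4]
A ⊗ B =
  [3, -2, -4]
  [4, -4, -6]
  [5, -6, -8]

Apply the min-plus product entry-by-entry:
  C[0][0] = min over k of (A[0][0] + B[0][0] = 8 + 7 = 15, A[0][1] + B[1][0] = -2 + 5 = 3, A[0][2] + B[2][0] = 0 + 9 = 9) = 3 (attained at k = 1)
  C[0][1] = min over k of (A[0][0] + B[0][1] = 8 + 5 = 13, A[0][1] + B[1][1] = -2 + 7 = 5, A[0][2] + B[2][1] = 0 + -2 = -2) = -2 (attained at k = 2)
  C[0][2] = min over k of (A[0][0] + B[0][2] = 8 + -1 = 7, A[0][1] + B[1][2] = -2 + 0 = -2, A[0][2] + B[2][2] = 0 + -4 = -4) = -4 (attained at k = 2)
  C[1][0] = min over k of (A[1][0] + B[0][0] = 0 + 7 = 7, A[1][1] + B[1][0] = -1 + 5 = 4, A[1][2] + B[2][0] = -2 + 9 = 7) = 4 (attained at k = 1)
  C[1][1] = min over k of (A[1][0] + B[0][1] = 0 + 5 = 5, A[1][1] + B[1][1] = -1 + 7 = 6, A[1][2] + B[2][1] = -2 + -2 = -4) = -4 (attained at k = 2)
  C[1][2] = min over k of (A[1][0] + B[0][2] = 0 + -1 = -1, A[1][1] + B[1][2] = -1 + 0 = -1, A[1][2] + B[2][2] = -2 + -4 = -6) = -6 (attained at k = 2)
  C[2][0] = min over k of (A[2][0] + B[0][0] = 5 + 7 = 12, A[2][1] + B[1][0] = 6 + 5 = 11, A[2][2] + B[2][0] = -4 + 9 = 5) = 5 (attained at k = 2)
  C[2][1] = min over k of (A[2][0] + B[0][1] = 5 + 5 = 10, A[2][1] + B[1][1] = 6 + 7 = 13, A[2][2] + B[2][1] = -4 + -2 = -6) = -6 (attained at k = 2)
  C[2][2] = min over k of (A[2][0] + B[0][2] = 5 + -1 = 4, A[2][1] + B[1][2] = 6 + 0 = 6, A[2][2] + B[2][2] = -4 + -4 = -8) = -8 (attained at k = 2)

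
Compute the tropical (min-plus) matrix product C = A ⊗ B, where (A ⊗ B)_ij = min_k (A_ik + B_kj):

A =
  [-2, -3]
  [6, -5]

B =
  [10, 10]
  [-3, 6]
A ⊗ B =
  [-6, 3]
  [-8, 1]

Apply the min-plus product entry-by-entry:
  C[0][0] = min over k of (A[0][0] + B[0][0] = -2 + 10 = 8, A[0][1] + B[1][0] = -3 + -3 = -6) = -6 (attained at k = 1)
  C[0][1] = min over k of (A[0][0] + B[0][1] = -2 + 10 = 8, A[0][1] + B[1][1] = -3 + 6 = 3) = 3 (attained at k = 1)
  C[1][0] = min over k of (A[1][0] + B[0][0] = 6 + 10 = 16, A[1][1] + B[1][0] = -5 + -3 = -8) = -8 (attained at k = 1)
  C[1][1] = min over k of (A[1][0] + B[0][1] = 6 + 10 = 16, A[1][1] + B[1][1] = -5 + 6 = 1) = 1 (attained at k = 1)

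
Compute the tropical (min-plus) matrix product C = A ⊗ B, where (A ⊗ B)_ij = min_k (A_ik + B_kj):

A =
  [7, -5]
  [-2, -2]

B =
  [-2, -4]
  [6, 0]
A ⊗ B =
  [1, -5]
  [-4, -6]

Apply the min-plus product entry-by-entry:
  C[0][0] = min over k of (A[0][0] + B[0][0] = 7 + -2 = 5, A[0][1] + B[1][0] = -5 + 6 = 1) = 1 (attained at k = 1)
  C[0][1] = min over k of (A[0][0] + B[0][1] = 7 + -4 = 3, A[0][1] + B[1][1] = -5 + 0 = -5) = -5 (attained at k = 1)
  C[1][0] = min over k of (A[1][0] + B[0][0] = -2 + -2 = -4, A[1][1] + B[1][0] = -2 + 6 = 4) = -4 (attained at k = 0)
  C[1][1] = min over k of (A[1][0] + B[0][1] = -2 + -4 = -6, A[1][1] + B[1][1] = -2 + 0 = -2) = -6 (attained at k = 0)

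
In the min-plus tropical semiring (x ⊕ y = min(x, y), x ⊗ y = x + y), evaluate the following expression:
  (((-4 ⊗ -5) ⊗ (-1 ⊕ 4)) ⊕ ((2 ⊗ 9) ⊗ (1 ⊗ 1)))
(((-4 ⊗ -5) ⊗ (-1 ⊕ 4)) ⊕ ((2 ⊗ 9) ⊗ (1 ⊗ 1))) = -10

Expand innermost to outermost. Recall ⊕ takes the minimum of its arguments and ⊗ takes their sum. Working out the expression (((-4 ⊗ -5) ⊗ (-1 ⊕ 4)) ⊕ ((2 ⊗ 9) ⊗ (1 ⊗ 1))) gives -10.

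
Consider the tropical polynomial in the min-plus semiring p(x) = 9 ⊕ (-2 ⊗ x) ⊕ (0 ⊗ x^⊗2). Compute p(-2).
p(-2) = -4

A tropical monomial a ⊗ x^⊗i evaluates to a + i · x. Evaluating each term at x = -2:
  Term 0 contributes 9 + 0 · -2 = 9
  Term 1 contributes -2 + 1 · -2 = -4
  Term 2 contributes 0 + 2 · -2 = -4
p(-2) = ⊕ of these = min[9, -4, -4] = -4.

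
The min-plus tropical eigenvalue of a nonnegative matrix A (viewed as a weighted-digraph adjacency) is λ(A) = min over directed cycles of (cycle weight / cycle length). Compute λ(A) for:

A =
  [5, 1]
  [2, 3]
λ(A) = 3/2

Enumerate directed cycles and compute their means (weight / length). Sample:
  cycle 0 → 0: weight = 5, length = 1, mean = 5/1 ≈ 5.000
  cycle 1 → 1: weight = 3, length = 1, mean = 3/1 ≈ 3.000
  cycle 0 → 1 → 0: weight = 3, length = 2, mean = 3/2 ≈ 1.500
  cycle 1 → 0 → 1: weight = 3, length = 2, mean = 3/2 ≈ 1.500
Minimum mean = 1.500, attained e.g. along the cycle 0 → 1 → 0 with weight 3 and length 2. So λ(A) = 3/2 = 3/2.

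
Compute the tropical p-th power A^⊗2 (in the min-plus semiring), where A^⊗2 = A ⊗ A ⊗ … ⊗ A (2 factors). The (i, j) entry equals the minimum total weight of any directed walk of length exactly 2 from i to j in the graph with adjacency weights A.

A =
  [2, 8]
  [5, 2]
A^⊗2 =
  [4, 10]
  [7, 4]

Each entry (A^⊗2)_ij equals the minimum over all length-2 walks i = v_0 → v_1 → … → v_2 = j of Σ_t A[v_t][v_{t+1}]. For example, for (i, j) = (0, 1) we minimise over 2 possible intermediate vertex sequences; the minimum is 10, attained along the walk 0 → 0 → 1.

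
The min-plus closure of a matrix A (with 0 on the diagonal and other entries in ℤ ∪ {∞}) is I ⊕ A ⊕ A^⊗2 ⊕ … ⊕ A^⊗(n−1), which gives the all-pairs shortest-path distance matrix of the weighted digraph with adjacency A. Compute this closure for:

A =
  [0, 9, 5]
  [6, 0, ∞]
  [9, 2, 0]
Closure =
  [0, 7, 5]
  [6, 0, 11]
  [8, 2, 0]

This is the Floyd-Warshall all-pairs shortest-path computation. For each intermediate vertex k = 0, 1, …, 2, update dist[i][j] ← min(dist[i][j], dist[i][k] + dist[k][j]). The final matrix gives, for each (i, j), the minimum total weight of any directed path from i to j (possibly empty when i = j).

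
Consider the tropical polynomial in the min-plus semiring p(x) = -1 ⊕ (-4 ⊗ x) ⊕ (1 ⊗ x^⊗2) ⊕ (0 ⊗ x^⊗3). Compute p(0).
p(0) = -4

A tropical monomial a ⊗ x^⊗i evaluates to a + i · x. Evaluating each term at x = 0:
  Term 0 contributes -1 + 0 · 0 = -1
  Term 1 contributes -4 + 1 · 0 = -4
  Term 2 contributes 1 + 2 · 0 = 1
  Term 3 contributes 0 + 3 · 0 = 0
p(0) = ⊕ of these = min[-1, -4, 1, 0] = -4.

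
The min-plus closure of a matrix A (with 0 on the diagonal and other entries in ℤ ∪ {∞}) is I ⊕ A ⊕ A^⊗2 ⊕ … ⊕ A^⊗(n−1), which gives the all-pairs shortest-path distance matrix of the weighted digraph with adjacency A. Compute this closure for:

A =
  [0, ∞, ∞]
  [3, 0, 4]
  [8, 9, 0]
Closure =
  [0, ∞, ∞]
  [3, 0, 4]
  [8, 9, 0]

This is the Floyd-Warshall all-pairs shortest-path computation. For each intermediate vertex k = 0, 1, …, 2, update dist[i][j] ← min(dist[i][j], dist[i][k] + dist[k][j]). The final matrix gives, for each (i, j), the minimum total weight of any directed path from i to j (possibly empty when i = j).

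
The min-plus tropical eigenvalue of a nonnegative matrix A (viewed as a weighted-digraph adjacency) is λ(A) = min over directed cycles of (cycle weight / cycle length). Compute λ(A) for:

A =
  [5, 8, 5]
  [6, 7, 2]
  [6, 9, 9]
λ(A) = 5

Enumerate directed cycles and compute their means (weight / length). Sample:
  cycle 0 → 0: weight = 5, length = 1, mean = 5/1 ≈ 5.000
  cycle 1 → 1: weight = 7, length = 1, mean = 7/1 ≈ 7.000
  cycle 2 → 2: weight = 9, length = 1, mean = 9/1 ≈ 9.000
  cycle 0 → 1 → 0: weight = 14, length = 2, mean = 14/2 ≈ 7.000
  cycle 0 → 2 → 0: weight = 11, length = 2, mean = 11/2 ≈ 5.500
  cycle 1 → 0 → 1: weight = 14, length = 2, mean = 14/2 ≈ 7.000
Minimum mean = 5.000, attained e.g. along the cycle 0 → 0 with weight 5 and length 1. So λ(A) = 5/1 = 5.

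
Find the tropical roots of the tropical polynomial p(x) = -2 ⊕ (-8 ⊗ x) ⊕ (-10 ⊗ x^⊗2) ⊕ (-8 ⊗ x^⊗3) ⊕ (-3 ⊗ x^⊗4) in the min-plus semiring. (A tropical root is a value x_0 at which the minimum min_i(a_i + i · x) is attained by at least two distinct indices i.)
Roots: {-5, -2, 2, 6}

Each tropical root is a break point of the lower envelope of the lines y = a_i + i · x (there are 5 lines, with slopes 0, 1, ..., 4). Only the lines that attain the minimum somewhere contribute to roots; other lines are dominated. Here the surviving (envelope) indices are i = 4, i = 3, i = 2, i = 1, i = 0.
Intersections between consecutive envelope lines give the roots: for adjacent envelope indices i < j the intersection is x = (a_i − a_j) / (j − i). Reading off the sorted break points: {-5, -2, 2, 6}.
Verification: at each break x_0, at least two indices attain the minimum of min_i(a_i + i · x_0).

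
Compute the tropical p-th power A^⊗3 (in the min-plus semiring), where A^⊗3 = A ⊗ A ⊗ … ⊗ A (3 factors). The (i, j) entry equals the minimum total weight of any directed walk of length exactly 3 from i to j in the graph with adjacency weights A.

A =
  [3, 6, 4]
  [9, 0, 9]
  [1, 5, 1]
A^⊗3 =
  [6, 6, 6]
  [9, 0, 9]
  [3, 5, 3]

Each entry (A^⊗3)_ij equals the minimum over all length-3 walks i = v_0 → v_1 → … → v_3 = j of Σ_t A[v_t][v_{t+1}]. For example, for (i, j) = (0, 2) we minimise over 9 possible intermediate vertex sequences; the minimum is 6, attained along the walk 0 → 2 → 2 → 2.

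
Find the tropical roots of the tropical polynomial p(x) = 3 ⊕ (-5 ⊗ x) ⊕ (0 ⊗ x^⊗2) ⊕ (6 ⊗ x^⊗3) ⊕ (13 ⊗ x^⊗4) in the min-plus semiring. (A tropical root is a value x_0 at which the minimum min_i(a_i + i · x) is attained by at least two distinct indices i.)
Roots: {-7, -6, -5, 8}

Each tropical root is a break point of the lower envelope of the lines y = a_i + i · x (there are 5 lines, with slopes 0, 1, ..., 4). Only the lines that attain the minimum somewhere contribute to roots; other lines are dominated. Here the surviving (envelope) indices are i = 4, i = 3, i = 2, i = 1, i = 0.
Intersections between consecutive envelope lines give the roots: for adjacent envelope indices i < j the intersection is x = (a_i − a_j) / (j − i). Reading off the sorted break points: {-7, -6, -5, 8}.
Verification: at each break x_0, at least two indices attain the minimum of min_i(a_i + i · x_0).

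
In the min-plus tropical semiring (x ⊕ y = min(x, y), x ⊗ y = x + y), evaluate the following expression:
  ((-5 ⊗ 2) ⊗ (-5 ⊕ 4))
((-5 ⊗ 2) ⊗ (-5 ⊕ 4)) = -8

Expand innermost to outermost. Recall ⊕ takes the minimum of its arguments and ⊗ takes their sum. Working out the expression ((-5 ⊗ 2) ⊗ (-5 ⊕ 4)) gives -8.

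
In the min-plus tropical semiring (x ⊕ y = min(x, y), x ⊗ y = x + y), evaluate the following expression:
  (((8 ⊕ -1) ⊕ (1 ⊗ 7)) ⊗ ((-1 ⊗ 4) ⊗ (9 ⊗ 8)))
(((8 ⊕ -1) ⊕ (1 ⊗ 7)) ⊗ ((-1 ⊗ 4) ⊗ (9 ⊗ 8))) = 19

Expand innermost to outermost. Recall ⊕ takes the minimum of its arguments and ⊗ takes their sum. Working out the expression (((8 ⊕ -1) ⊕ (1 ⊗ 7)) ⊗ ((-1 ⊗ 4) ⊗ (9 ⊗ 8))) gives 19.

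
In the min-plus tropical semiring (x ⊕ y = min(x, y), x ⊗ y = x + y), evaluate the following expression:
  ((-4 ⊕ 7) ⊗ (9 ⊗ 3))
((-4 ⊕ 7) ⊗ (9 ⊗ 3)) = 8

Expand innermost to outermost. Recall ⊕ takes the minimum of its arguments and ⊗ takes their sum. Working out the expression ((-4 ⊕ 7) ⊗ (9 ⊗ 3)) gives 8.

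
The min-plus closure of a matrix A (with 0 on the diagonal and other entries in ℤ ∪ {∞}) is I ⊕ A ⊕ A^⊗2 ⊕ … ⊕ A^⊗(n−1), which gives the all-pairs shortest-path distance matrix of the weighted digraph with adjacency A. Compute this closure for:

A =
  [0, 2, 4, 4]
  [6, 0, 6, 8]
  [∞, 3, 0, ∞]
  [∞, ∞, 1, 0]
Closure =
  [0, 2, 4, 4]
  [6, 0, 6, 8]
  [9, 3, 0, 11]
  [10, 4, 1, 0]

This is the Floyd-Warshall all-pairs shortest-path computation. For each intermediate vertex k = 0, 1, …, 3, update dist[i][j] ← min(dist[i][j], dist[i][k] + dist[k][j]). The final matrix gives, for each (i, j), the minimum total weight of any directed path from i to j (possibly empty when i = j).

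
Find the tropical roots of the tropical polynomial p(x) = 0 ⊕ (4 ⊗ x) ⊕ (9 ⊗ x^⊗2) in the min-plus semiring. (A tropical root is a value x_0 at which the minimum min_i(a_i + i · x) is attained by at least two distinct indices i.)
Roots: {-5, -4}

Each tropical root is a break point of the lower envelope of the lines y = a_i + i · x (there are 3 lines, with slopes 0, 1, ..., 2). Only the lines that attain the minimum somewhere contribute to roots; other lines are dominated. Here the surviving (envelope) indices are i = 2, i = 1, i = 0.
Intersections between consecutive envelope lines give the roots: for adjacent envelope indices i < j the intersection is x = (a_i − a_j) / (j − i). Reading off the sorted break points: {-5, -4}.
Verification: at each break x_0, at least two indices attain the minimum of min_i(a_i + i · x_0).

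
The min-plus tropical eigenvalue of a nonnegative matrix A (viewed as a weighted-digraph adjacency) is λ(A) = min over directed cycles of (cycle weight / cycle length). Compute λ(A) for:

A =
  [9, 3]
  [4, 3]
λ(A) = 3

Enumerate directed cycles and compute their means (weight / length). Sample:
  cycle 0 → 0: weight = 9, length = 1, mean = 9/1 ≈ 9.000
  cycle 1 → 1: weight = 3, length = 1, mean = 3/1 ≈ 3.000
  cycle 0 → 1 → 0: weight = 7, length = 2, mean = 7/2 ≈ 3.500
  cycle 1 → 0 → 1: weight = 7, length = 2, mean = 7/2 ≈ 3.500
Minimum mean = 3.000, attained e.g. along the cycle 1 → 1 with weight 3 and length 1. So λ(A) = 3/1 = 3.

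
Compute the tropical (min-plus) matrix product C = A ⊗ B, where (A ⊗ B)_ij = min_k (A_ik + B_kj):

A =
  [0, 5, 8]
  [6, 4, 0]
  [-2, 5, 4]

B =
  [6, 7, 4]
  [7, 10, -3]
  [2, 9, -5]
A ⊗ B =
  [6, 7, 2]
  [2, 9, -5]
  [4, 5, -1]

Apply the min-plus product entry-by-entry:
  C[0][0] = min over k of (A[0][0] + B[0][0] = 0 + 6 = 6, A[0][1] + B[1][0] = 5 + 7 = 12, A[0][2] + B[2][0] = 8 + 2 = 10) = 6 (attained at k = 0)
  C[0][1] = min over k of (A[0][0] + B[0][1] = 0 + 7 = 7, A[0][1] + B[1][1] = 5 + 10 = 15, A[0][2] + B[2][1] = 8 + 9 = 17) = 7 (attained at k = 0)
  C[0][2] = min over k of (A[0][0] + B[0][2] = 0 + 4 = 4, A[0][1] + B[1][2] = 5 + -3 = 2, A[0][2] + B[2][2] = 8 + -5 = 3) = 2 (attained at k = 1)
  C[1][0] = min over k of (A[1][0] + B[0][0] = 6 + 6 = 12, A[1][1] + B[1][0] = 4 + 7 = 11, A[1][2] + B[2][0] = 0 + 2 = 2) = 2 (attained at k = 2)
  C[1][1] = min over k of (A[1][0] + B[0][1] = 6 + 7 = 13, A[1][1] + B[1][1] = 4 + 10 = 14, A[1][2] + B[2][1] = 0 + 9 = 9) = 9 (attained at k = 2)
  C[1][2] = min over k of (A[1][0] + B[0][2] = 6 + 4 = 10, A[1][1] + B[1][2] = 4 + -3 = 1, A[1][2] + B[2][2] = 0 + -5 = -5) = -5 (attained at k = 2)
  C[2][0] = min over k of (A[2][0] + B[0][0] = -2 + 6 = 4, A[2][1] + B[1][0] = 5 + 7 = 12, A[2][2] + B[2][0] = 4 + 2 = 6) = 4 (attained at k = 0)
  C[2][1] = min over k of (A[2][0] + B[0][1] = -2 + 7 = 5, A[2][1] + B[1][1] = 5 + 10 = 15, A[2][2] + B[2][1] = 4 + 9 = 13) = 5 (attained at k = 0)
  C[2][2] = min over k of (A[2][0] + B[0][2] = -2 + 4 = 2, A[2][1] + B[1][2] = 5 + -3 = 2, A[2][2] + B[2][2] = 4 + -5 = -1) = -1 (attained at k = 2)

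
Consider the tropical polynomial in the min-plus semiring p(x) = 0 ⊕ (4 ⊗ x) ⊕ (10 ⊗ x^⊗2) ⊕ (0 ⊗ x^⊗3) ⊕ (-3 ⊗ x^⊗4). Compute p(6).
p(6) = 0

A tropical monomial a ⊗ x^⊗i evaluates to a + i · x. Evaluating each term at x = 6:
  Term 0 contributes 0 + 0 · 6 = 0
  Term 1 contributes 4 + 1 · 6 = 10
  Term 2 contributes 10 + 2 · 6 = 22
  Term 3 contributes 0 + 3 · 6 = 18
  Term 4 contributes -3 + 4 · 6 = 21
p(6) = ⊕ of these = min[0, 10, 22, 18, 21] = 0.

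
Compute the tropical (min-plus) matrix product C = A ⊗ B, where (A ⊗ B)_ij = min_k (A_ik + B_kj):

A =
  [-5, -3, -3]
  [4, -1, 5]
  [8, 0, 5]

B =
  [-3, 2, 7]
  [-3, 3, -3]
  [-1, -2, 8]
A ⊗ B =
  [-8, -5, -6]
  [-4, 2, -4]
  [-3, 3, -3]

Apply the min-plus product entry-by-entry:
  C[0][0] = min over k of (A[0][0] + B[0][0] = -5 + -3 = -8, A[0][1] + B[1][0] = -3 + -3 = -6, A[0][2] + B[2][0] = -3 + -1 = -4) = -8 (attained at k = 0)
  C[0][1] = min over k of (A[0][0] + B[0][1] = -5 + 2 = -3, A[0][1] + B[1][1] = -3 + 3 = 0, A[0][2] + B[2][1] = -3 + -2 = -5) = -5 (attained at k = 2)
  C[0][2] = min over k of (A[0][0] + B[0][2] = -5 + 7 = 2, A[0][1] + B[1][2] = -3 + -3 = -6, A[0][2] + B[2][2] = -3 + 8 = 5) = -6 (attained at k = 1)
  C[1][0] = min over k of (A[1][0] + B[0][0] = 4 + -3 = 1, A[1][1] + B[1][0] = -1 + -3 = -4, A[1][2] + B[2][0] = 5 + -1 = 4) = -4 (attained at k = 1)
  C[1][1] = min over k of (A[1][0] + B[0][1] = 4 + 2 = 6, A[1][1] + B[1][1] = -1 + 3 = 2, A[1][2] + B[2][1] = 5 + -2 = 3) = 2 (attained at k = 1)
  C[1][2] = min over k of (A[1][0] + B[0][2] = 4 + 7 = 11, A[1][1] + B[1][2] = -1 + -3 = -4, A[1][2] + B[2][2] = 5 + 8 = 13) = -4 (attained at k = 1)
  C[2][0] = min over k of (A[2][0] + B[0][0] = 8 + -3 = 5, A[2][1] + B[1][0] = 0 + -3 = -3, A[2][2] + B[2][0] = 5 + -1 = 4) = -3 (attained at k = 1)
  C[2][1] = min over k of (A[2][0] + B[0][1] = 8 + 2 = 10, A[2][1] + B[1][1] = 0 + 3 = 3, A[2][2] + B[2][1] = 5 + -2 = 3) = 3 (attained at k = 1)
  C[2][2] = min over k of (A[2][0] + B[0][2] = 8 + 7 = 15, A[2][1] + B[1][2] = 0 + -3 = -3, A[2][2] + B[2][2] = 5 + 8 = 13) = -3 (attained at k = 1)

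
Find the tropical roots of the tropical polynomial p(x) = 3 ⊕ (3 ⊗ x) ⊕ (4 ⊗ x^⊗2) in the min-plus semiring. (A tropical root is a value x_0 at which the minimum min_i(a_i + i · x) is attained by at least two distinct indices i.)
Roots: {-1, 0}

Each tropical root is a break point of the lower envelope of the lines y = a_i + i · x (there are 3 lines, with slopes 0, 1, ..., 2). Only the lines that attain the minimum somewhere contribute to roots; other lines are dominated. Here the surviving (envelope) indices are i = 2, i = 1, i = 0.
Intersections between consecutive envelope lines give the roots: for adjacent envelope indices i < j the intersection is x = (a_i − a_j) / (j − i). Reading off the sorted break points: {-1, 0}.
Verification: at each break x_0, at least two indices attain the minimum of min_i(a_i + i · x_0).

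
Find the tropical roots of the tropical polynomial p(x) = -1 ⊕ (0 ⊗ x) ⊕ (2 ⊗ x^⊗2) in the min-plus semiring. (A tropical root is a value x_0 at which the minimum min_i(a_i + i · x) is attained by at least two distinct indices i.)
Roots: {-2, -1}

Each tropical root is a break point of the lower envelope of the lines y = a_i + i · x (there are 3 lines, with slopes 0, 1, ..., 2). Only the lines that attain the minimum somewhere contribute to roots; other lines are dominated. Here the surviving (envelope) indices are i = 2, i = 1, i = 0.
Intersections between consecutive envelope lines give the roots: for adjacent envelope indices i < j the intersection is x = (a_i − a_j) / (j − i). Reading off the sorted break points: {-2, -1}.
Verification: at each break x_0, at least two indices attain the minimum of min_i(a_i + i · x_0).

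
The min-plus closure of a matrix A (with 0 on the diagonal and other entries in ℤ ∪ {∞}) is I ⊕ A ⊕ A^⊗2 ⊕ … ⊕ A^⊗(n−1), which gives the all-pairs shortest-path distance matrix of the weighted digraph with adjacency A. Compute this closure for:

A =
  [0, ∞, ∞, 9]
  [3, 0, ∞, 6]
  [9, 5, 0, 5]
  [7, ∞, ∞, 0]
Closure =
  [0, ∞, ∞, 9]
  [3, 0, ∞, 6]
  [8, 5, 0, 5]
  [7, ∞, ∞, 0]

This is the Floyd-Warshall all-pairs shortest-path computation. For each intermediate vertex k = 0, 1, …, 3, update dist[i][j] ← min(dist[i][j], dist[i][k] + dist[k][j]). The final matrix gives, for each (i, j), the minimum total weight of any directed path from i to j (possibly empty when i = j).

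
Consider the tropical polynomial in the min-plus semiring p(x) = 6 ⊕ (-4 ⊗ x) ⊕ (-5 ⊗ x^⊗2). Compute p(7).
p(7) = 3

A tropical monomial a ⊗ x^⊗i evaluates to a + i · x. Evaluating each term at x = 7:
  Term 0 contributes 6 + 0 · 7 = 6
  Term 1 contributes -4 + 1 · 7 = 3
  Term 2 contributes -5 + 2 · 7 = 9
p(7) = ⊕ of these = min[6, 3, 9] = 3.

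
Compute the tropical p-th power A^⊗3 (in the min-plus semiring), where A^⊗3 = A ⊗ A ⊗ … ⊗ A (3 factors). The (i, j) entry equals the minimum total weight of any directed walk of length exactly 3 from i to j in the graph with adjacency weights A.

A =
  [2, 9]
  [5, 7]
A^⊗3 =
  [6, 13]
  [9, 16]

Each entry (A^⊗3)_ij equals the minimum over all length-3 walks i = v_0 → v_1 → … → v_3 = j of Σ_t A[v_t][v_{t+1}]. For example, for (i, j) = (0, 1) we minimise over 4 possible intermediate vertex sequences; the minimum is 13, attained along the walk 0 → 0 → 0 → 1.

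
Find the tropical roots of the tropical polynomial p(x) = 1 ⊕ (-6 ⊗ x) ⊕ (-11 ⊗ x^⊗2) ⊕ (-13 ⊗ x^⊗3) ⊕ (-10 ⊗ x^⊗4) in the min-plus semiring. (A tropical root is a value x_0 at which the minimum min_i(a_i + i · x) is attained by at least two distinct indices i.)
Roots: {-3, 2, 5, 7}

Each tropical root is a break point of the lower envelope of the lines y = a_i + i · x (there are 5 lines, with slopes 0, 1, ..., 4). Only the lines that attain the minimum somewhere contribute to roots; other lines are dominated. Here the surviving (envelope) indices are i = 4, i = 3, i = 2, i = 1, i = 0.
Intersections between consecutive envelope lines give the roots: for adjacent envelope indices i < j the intersection is x = (a_i − a_j) / (j − i). Reading off the sorted break points: {-3, 2, 5, 7}.
Verification: at each break x_0, at least two indices attain the minimum of min_i(a_i + i · x_0).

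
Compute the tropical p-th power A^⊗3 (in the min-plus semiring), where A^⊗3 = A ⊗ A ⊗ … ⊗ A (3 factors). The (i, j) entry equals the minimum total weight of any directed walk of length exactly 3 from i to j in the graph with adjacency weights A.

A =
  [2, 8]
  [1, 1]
A^⊗3 =
  [6, 10]
  [3, 3]

Each entry (A^⊗3)_ij equals the minimum over all length-3 walks i = v_0 → v_1 → … → v_3 = j of Σ_t A[v_t][v_{t+1}]. For example, for (i, j) = (0, 1) we minimise over 4 possible intermediate vertex sequences; the minimum is 10, attained along the walk 0 → 1 → 1 → 1.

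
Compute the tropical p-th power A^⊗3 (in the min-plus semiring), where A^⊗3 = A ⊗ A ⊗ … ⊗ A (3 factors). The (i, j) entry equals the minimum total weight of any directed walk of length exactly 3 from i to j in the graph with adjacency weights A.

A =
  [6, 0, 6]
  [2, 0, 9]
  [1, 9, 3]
A^⊗3 =
  [2, 0, 8]
  [2, 0, 8]
  [3, 1, 9]

Each entry (A^⊗3)_ij equals the minimum over all length-3 walks i = v_0 → v_1 → … → v_3 = j of Σ_t A[v_t][v_{t+1}]. For example, for (i, j) = (0, 2) we minimise over 9 possible intermediate vertex sequences; the minimum is 8, attained along the walk 0 → 1 → 0 → 2.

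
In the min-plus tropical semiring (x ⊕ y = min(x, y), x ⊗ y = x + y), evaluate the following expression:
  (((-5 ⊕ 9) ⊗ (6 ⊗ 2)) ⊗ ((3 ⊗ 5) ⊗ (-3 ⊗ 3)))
(((-5 ⊕ 9) ⊗ (6 ⊗ 2)) ⊗ ((3 ⊗ 5) ⊗ (-3 ⊗ 3))) = 11

Expand innermost to outermost. Recall ⊕ takes the minimum of its arguments and ⊗ takes their sum. Working out the expression (((-5 ⊕ 9) ⊗ (6 ⊗ 2)) ⊗ ((3 ⊗ 5) ⊗ (-3 ⊗ 3))) gives 11.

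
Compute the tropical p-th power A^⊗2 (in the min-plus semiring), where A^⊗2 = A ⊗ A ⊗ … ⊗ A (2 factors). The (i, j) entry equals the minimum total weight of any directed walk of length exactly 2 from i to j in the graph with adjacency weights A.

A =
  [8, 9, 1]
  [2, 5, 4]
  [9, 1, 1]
A^⊗2 =
  [10, 2, 2]
  [7, 5, 3]
  [3, 2, 2]

Each entry (A^⊗2)_ij equals the minimum over all length-2 walks i = v_0 → v_1 → … → v_2 = j of Σ_t A[v_t][v_{t+1}]. For example, for (i, j) = (0, 2) we minimise over 3 possible intermediate vertex sequences; the minimum is 2, attained along the walk 0 → 2 → 2.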